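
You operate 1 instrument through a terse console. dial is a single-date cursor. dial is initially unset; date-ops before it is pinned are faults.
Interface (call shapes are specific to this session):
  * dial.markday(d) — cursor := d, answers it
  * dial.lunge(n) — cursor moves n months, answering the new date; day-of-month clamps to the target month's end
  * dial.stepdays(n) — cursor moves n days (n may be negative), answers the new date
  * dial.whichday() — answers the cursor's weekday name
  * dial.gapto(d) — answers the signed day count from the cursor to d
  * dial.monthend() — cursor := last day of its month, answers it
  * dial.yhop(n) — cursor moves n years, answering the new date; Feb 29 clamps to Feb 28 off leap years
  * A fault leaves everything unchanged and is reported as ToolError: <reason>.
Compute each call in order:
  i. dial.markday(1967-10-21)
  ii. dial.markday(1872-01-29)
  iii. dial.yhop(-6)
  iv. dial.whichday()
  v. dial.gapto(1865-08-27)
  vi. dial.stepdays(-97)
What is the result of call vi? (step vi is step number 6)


Answer: 1865-10-24

Derivation:
! markday(d→1967-10-21) => 1967-10-21
! markday(d→1872-01-29) => 1872-01-29
! yhop(n→-6) => 1866-01-29
! whichday() => Monday
! gapto(d→1865-08-27) => -155
! stepdays(n→-97) => 1865-10-24


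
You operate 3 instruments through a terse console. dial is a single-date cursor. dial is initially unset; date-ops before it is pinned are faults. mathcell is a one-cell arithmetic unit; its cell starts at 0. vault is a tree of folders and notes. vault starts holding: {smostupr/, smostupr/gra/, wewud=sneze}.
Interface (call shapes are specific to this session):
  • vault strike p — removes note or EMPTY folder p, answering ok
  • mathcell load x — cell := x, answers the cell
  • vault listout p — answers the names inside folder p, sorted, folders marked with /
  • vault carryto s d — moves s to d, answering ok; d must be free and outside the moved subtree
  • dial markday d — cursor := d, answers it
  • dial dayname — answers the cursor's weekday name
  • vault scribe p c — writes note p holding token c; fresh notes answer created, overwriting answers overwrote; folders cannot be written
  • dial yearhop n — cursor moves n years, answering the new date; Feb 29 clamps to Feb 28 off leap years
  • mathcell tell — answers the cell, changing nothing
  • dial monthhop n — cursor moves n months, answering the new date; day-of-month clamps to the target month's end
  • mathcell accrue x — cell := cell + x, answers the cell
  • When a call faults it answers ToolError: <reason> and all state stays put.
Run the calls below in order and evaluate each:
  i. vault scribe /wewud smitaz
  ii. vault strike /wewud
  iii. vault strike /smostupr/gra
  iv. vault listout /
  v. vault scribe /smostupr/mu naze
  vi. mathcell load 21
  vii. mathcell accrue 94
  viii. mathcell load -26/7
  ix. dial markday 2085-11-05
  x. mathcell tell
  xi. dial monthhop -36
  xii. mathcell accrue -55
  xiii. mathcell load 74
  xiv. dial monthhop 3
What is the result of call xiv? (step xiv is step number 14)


> vault scribe p='/wewud' c='smitaz'
= overwrote
> vault strike p='/wewud'
= ok
> vault strike p='/smostupr/gra'
= ok
> vault listout p='/'
= [smostupr/]
> vault scribe p='/smostupr/mu' c='naze'
= created
> mathcell load x='21'
= 21
> mathcell accrue x='94'
= 115
> mathcell load x='-26/7'
= -26/7
> dial markday d='2085-11-05'
= 2085-11-05
> mathcell tell
= -26/7
> dial monthhop n='-36'
= 2082-11-05
> mathcell accrue x='-55'
= -411/7
> mathcell load x='74'
= 74
> dial monthhop n='3'
= 2083-02-05

Answer: 2083-02-05


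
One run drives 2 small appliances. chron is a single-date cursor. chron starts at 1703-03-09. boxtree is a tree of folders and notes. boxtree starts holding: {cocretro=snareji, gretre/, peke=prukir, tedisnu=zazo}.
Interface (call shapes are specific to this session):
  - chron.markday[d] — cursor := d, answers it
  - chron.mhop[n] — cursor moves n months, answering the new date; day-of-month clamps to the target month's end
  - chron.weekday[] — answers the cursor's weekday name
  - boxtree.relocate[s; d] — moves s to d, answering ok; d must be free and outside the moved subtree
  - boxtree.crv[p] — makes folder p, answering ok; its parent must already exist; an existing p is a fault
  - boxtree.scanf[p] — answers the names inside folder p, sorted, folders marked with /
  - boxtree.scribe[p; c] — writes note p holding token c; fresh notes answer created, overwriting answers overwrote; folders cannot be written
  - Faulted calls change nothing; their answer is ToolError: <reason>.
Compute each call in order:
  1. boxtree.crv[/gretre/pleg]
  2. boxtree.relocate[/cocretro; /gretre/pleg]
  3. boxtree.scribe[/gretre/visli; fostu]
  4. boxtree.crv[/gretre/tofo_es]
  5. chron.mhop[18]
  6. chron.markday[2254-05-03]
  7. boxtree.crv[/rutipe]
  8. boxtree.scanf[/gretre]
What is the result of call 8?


-- 1. boxtree.crv(p: /gretre/pleg) -> ok
-- 2. boxtree.relocate(s: /cocretro, d: /gretre/pleg) -> ToolError: exists
-- 3. boxtree.scribe(p: /gretre/visli, c: fostu) -> created
-- 4. boxtree.crv(p: /gretre/tofo_es) -> ok
-- 5. chron.mhop(n: 18) -> 1704-09-09
-- 6. chron.markday(d: 2254-05-03) -> 2254-05-03
-- 7. boxtree.crv(p: /rutipe) -> ok
-- 8. boxtree.scanf(p: /gretre) -> [pleg/, tofo_es/, visli]

Answer: [pleg/, tofo_es/, visli]


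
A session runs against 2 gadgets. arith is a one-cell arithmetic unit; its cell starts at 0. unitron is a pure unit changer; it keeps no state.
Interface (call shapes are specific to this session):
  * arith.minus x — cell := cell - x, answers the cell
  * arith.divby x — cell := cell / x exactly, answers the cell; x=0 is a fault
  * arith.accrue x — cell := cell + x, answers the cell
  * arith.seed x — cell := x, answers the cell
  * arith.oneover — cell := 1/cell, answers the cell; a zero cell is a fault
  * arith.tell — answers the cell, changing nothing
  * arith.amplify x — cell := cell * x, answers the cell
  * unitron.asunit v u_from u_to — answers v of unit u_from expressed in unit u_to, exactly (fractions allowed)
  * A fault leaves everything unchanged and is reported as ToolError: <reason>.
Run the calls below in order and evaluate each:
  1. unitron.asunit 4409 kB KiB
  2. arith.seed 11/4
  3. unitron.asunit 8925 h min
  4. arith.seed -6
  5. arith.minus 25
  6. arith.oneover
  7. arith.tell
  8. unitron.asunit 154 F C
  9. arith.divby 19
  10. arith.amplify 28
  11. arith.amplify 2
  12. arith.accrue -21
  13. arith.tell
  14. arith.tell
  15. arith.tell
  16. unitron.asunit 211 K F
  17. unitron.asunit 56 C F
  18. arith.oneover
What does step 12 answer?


Answer: -12425/589

Derivation:
$ unitron.asunit v=4409 u_from=kB u_to=KiB
[out] 551125/128
$ arith.seed x=11/4
[out] 11/4
$ unitron.asunit v=8925 u_from=h u_to=min
[out] 535500
$ arith.seed x=-6
[out] -6
$ arith.minus x=25
[out] -31
$ arith.oneover
[out] -1/31
$ arith.tell
[out] -1/31
$ unitron.asunit v=154 u_from=F u_to=C
[out] 610/9
$ arith.divby x=19
[out] -1/589
$ arith.amplify x=28
[out] -28/589
$ arith.amplify x=2
[out] -56/589
$ arith.accrue x=-21
[out] -12425/589
$ arith.tell
[out] -12425/589
$ arith.tell
[out] -12425/589
$ arith.tell
[out] -12425/589
$ unitron.asunit v=211 u_from=K u_to=F
[out] -7987/100
$ unitron.asunit v=56 u_from=C u_to=F
[out] 664/5
$ arith.oneover
[out] -589/12425


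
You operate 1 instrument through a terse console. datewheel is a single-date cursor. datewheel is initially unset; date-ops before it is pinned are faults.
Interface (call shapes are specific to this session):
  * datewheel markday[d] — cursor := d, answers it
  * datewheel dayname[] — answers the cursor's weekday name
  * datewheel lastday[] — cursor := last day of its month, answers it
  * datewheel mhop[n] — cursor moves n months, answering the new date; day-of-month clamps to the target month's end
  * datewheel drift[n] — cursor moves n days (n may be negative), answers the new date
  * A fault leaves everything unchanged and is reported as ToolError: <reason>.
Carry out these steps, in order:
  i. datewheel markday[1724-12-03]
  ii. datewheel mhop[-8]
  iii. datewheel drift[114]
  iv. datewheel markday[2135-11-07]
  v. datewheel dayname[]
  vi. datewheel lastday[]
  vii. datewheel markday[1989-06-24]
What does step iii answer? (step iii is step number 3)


Answer: 1724-07-26

Derivation:
CALL datewheel markday[d=1724-12-03]
RET  1724-12-03
CALL datewheel mhop[n=-8]
RET  1724-04-03
CALL datewheel drift[n=114]
RET  1724-07-26
CALL datewheel markday[d=2135-11-07]
RET  2135-11-07
CALL datewheel dayname[]
RET  Monday
CALL datewheel lastday[]
RET  2135-11-30
CALL datewheel markday[d=1989-06-24]
RET  1989-06-24


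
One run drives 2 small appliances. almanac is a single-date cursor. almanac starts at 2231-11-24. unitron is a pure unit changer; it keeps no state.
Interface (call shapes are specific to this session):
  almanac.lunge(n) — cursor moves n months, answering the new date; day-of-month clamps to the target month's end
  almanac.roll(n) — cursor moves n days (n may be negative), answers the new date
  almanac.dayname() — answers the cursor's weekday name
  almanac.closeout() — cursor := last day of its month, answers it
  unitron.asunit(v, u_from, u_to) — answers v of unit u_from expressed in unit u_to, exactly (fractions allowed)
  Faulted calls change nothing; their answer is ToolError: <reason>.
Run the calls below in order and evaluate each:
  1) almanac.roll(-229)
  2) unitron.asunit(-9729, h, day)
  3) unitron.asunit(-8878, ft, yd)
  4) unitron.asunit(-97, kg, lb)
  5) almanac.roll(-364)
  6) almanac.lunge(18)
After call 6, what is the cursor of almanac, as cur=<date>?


Answer: cur=2231-10-10

Derivation:
-- almanac.roll(n=-229) -> 2231-04-09
-- unitron.asunit(v=-9729, u_from=h, u_to=day) -> -3243/8
-- unitron.asunit(v=-8878, u_from=ft, u_to=yd) -> -8878/3
-- unitron.asunit(v=-97, u_from=kg, u_to=lb) -> -100000000/467621
-- almanac.roll(n=-364) -> 2230-04-10
-- almanac.lunge(n=18) -> 2231-10-10


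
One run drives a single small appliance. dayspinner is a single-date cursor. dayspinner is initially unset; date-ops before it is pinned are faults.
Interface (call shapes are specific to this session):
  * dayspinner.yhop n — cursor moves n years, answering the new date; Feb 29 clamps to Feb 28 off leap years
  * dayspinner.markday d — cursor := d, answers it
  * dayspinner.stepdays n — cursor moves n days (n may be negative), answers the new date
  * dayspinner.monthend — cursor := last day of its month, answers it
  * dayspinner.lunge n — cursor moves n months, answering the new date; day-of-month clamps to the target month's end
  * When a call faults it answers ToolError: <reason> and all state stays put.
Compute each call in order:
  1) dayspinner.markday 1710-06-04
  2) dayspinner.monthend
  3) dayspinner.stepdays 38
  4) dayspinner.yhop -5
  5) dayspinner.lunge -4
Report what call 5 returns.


$ dayspinner.markday d='1710-06-04'
= 1710-06-04
$ dayspinner.monthend
= 1710-06-30
$ dayspinner.stepdays n='38'
= 1710-08-07
$ dayspinner.yhop n='-5'
= 1705-08-07
$ dayspinner.lunge n='-4'
= 1705-04-07

Answer: 1705-04-07


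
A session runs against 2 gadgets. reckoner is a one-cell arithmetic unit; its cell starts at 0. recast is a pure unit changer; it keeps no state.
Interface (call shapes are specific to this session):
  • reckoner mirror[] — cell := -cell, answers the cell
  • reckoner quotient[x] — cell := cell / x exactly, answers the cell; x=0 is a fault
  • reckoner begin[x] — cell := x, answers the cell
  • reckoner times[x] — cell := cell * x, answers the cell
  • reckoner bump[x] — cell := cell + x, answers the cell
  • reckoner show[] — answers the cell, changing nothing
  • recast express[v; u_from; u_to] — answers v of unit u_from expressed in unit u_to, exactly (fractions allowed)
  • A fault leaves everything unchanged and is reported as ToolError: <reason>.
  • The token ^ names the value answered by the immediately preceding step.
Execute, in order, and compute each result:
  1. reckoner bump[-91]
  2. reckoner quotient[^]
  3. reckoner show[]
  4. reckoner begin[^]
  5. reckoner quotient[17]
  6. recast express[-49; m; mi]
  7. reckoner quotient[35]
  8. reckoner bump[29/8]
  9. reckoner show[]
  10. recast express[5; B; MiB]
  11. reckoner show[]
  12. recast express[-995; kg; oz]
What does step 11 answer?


→ reckoner bump(x: -91)
← -91
→ reckoner quotient(x: ^)
← 1
→ reckoner show()
← 1
→ reckoner begin(x: ^)
← 1
→ reckoner quotient(x: 17)
← 1/17
→ recast express(v: -49, u_from: m, u_to: mi)
← -6125/201168
→ reckoner quotient(x: 35)
← 1/595
→ reckoner bump(x: 29/8)
← 17263/4760
→ reckoner show()
← 17263/4760
→ recast express(v: 5, u_from: B, u_to: MiB)
← 5/1048576
→ reckoner show()
← 17263/4760
→ recast express(v: -995, u_from: kg, u_to: oz)
← -1592000000000/45359237

Answer: 17263/4760


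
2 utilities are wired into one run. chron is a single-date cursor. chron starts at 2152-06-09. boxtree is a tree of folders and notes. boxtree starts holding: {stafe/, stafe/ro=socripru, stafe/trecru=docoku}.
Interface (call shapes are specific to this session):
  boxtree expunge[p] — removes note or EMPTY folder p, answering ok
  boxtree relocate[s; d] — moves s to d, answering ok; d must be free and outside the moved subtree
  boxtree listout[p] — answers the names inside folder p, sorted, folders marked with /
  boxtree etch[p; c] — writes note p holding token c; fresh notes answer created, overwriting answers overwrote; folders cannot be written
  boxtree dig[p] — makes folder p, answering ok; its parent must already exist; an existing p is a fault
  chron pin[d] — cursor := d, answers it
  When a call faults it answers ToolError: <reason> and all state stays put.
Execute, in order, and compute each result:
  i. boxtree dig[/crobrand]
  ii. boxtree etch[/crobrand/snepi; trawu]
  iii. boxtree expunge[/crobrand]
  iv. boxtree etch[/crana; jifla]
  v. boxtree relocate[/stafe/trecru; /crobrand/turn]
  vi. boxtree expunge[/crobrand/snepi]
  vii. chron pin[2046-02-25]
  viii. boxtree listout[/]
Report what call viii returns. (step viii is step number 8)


Answer: [crana, crobrand/, stafe/]

Derivation:
>>> boxtree dig p→/crobrand
[out] ok
>>> boxtree etch p→/crobrand/snepi c→trawu
[out] created
>>> boxtree expunge p→/crobrand
[out] ToolError: not empty
>>> boxtree etch p→/crana c→jifla
[out] created
>>> boxtree relocate s→/stafe/trecru d→/crobrand/turn
[out] ok
>>> boxtree expunge p→/crobrand/snepi
[out] ok
>>> chron pin d→2046-02-25
[out] 2046-02-25
>>> boxtree listout p→/
[out] [crana, crobrand/, stafe/]


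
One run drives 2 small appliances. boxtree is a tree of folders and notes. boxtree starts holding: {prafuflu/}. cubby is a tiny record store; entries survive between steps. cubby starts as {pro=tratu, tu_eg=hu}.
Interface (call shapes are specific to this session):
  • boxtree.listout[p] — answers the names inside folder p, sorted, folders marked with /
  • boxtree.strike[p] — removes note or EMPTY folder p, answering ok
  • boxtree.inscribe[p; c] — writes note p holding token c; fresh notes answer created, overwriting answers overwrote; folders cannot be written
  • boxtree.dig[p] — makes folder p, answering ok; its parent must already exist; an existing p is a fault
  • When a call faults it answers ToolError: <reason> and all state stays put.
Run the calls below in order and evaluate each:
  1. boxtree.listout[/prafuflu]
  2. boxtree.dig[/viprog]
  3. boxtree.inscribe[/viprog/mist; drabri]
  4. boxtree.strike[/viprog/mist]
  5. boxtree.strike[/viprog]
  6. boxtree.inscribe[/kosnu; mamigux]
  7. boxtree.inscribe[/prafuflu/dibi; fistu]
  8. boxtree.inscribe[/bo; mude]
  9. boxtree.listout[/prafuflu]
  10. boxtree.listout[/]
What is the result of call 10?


// listout(p→/prafuflu) ~> []
// dig(p→/viprog) ~> ok
// inscribe(p→/viprog/mist, c→drabri) ~> created
// strike(p→/viprog/mist) ~> ok
// strike(p→/viprog) ~> ok
// inscribe(p→/kosnu, c→mamigux) ~> created
// inscribe(p→/prafuflu/dibi, c→fistu) ~> created
// inscribe(p→/bo, c→mude) ~> created
// listout(p→/prafuflu) ~> [dibi]
// listout(p→/) ~> [bo, kosnu, prafuflu/]

Answer: [bo, kosnu, prafuflu/]


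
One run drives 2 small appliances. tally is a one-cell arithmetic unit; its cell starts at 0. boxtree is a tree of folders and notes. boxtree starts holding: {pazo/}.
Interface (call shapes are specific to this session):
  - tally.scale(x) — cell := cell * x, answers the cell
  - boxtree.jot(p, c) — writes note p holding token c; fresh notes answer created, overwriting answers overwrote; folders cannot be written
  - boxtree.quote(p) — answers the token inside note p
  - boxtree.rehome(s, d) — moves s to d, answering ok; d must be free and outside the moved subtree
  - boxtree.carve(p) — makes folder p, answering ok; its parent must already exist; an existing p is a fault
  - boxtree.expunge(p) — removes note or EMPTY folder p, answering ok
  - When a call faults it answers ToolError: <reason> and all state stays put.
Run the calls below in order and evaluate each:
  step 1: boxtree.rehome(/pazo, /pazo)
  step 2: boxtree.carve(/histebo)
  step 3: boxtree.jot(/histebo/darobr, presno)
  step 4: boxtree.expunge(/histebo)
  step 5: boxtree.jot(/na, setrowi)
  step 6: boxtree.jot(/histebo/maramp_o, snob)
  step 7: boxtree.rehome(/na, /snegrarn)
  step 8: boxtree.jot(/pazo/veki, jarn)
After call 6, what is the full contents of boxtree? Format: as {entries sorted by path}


Answer: {histebo/, histebo/darobr=presno, histebo/maramp_o=snob, na=setrowi, pazo/}

Derivation:
> rehome s: /pazo d: /pazo
= ToolError: exists
> carve p: /histebo
= ok
> jot p: /histebo/darobr c: presno
= created
> expunge p: /histebo
= ToolError: not empty
> jot p: /na c: setrowi
= created
> jot p: /histebo/maramp_o c: snob
= created
> rehome s: /na d: /snegrarn
= ok
> jot p: /pazo/veki c: jarn
= created


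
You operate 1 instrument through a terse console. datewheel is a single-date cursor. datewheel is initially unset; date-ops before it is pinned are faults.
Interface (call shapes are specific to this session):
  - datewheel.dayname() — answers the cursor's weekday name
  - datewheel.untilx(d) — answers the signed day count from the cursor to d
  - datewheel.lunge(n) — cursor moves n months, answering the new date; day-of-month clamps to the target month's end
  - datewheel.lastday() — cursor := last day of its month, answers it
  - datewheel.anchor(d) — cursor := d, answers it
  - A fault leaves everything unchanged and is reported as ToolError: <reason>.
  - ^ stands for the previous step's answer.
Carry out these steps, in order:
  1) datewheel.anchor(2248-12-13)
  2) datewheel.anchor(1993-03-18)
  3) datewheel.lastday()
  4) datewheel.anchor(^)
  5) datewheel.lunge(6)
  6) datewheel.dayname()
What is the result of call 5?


% datewheel.anchor d='2248-12-13'
  2248-12-13
% datewheel.anchor d='1993-03-18'
  1993-03-18
% datewheel.lastday
  1993-03-31
% datewheel.anchor d='^'
  1993-03-31
% datewheel.lunge n='6'
  1993-09-30
% datewheel.dayname
  Thursday

Answer: 1993-09-30


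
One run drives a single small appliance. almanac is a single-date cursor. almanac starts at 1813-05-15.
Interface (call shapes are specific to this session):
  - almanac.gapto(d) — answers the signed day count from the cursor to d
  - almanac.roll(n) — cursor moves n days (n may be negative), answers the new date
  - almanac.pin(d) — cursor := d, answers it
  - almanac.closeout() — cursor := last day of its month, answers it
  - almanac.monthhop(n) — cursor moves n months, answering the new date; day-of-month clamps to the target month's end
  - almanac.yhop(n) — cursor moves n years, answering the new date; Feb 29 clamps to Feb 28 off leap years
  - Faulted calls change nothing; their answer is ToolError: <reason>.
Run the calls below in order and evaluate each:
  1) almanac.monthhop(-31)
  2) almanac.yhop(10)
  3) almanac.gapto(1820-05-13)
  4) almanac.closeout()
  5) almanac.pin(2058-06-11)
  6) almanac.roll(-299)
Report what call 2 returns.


Answer: 1820-10-15

Derivation:
% almanac.monthhop(n: -31) => 1810-10-15
% almanac.yhop(n: 10) => 1820-10-15
% almanac.gapto(d: 1820-05-13) => -155
% almanac.closeout() => 1820-10-31
% almanac.pin(d: 2058-06-11) => 2058-06-11
% almanac.roll(n: -299) => 2057-08-16


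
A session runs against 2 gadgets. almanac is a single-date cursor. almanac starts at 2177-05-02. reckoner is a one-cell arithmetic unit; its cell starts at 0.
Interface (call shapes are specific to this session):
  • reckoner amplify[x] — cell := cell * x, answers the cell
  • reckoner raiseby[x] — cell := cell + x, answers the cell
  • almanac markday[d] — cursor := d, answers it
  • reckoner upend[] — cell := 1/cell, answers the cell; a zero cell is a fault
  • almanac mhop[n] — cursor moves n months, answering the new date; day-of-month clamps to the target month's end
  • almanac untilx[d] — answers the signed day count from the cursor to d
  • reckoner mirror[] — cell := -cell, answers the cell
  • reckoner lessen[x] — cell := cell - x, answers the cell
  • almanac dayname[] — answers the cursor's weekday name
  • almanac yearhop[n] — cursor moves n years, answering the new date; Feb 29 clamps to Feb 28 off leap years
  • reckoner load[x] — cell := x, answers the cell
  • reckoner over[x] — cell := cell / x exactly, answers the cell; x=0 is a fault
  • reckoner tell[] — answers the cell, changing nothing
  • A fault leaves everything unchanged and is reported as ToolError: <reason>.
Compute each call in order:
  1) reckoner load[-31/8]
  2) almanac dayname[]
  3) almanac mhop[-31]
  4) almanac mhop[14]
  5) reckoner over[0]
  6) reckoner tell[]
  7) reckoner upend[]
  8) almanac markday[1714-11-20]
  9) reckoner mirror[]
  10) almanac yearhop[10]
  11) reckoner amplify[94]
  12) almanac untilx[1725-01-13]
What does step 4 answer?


Answer: 2175-12-02

Derivation:
! 1. reckoner load(x=-31/8) : -31/8
! 2. almanac dayname() : Friday
! 3. almanac mhop(n=-31) : 2174-10-02
! 4. almanac mhop(n=14) : 2175-12-02
! 5. reckoner over(x=0) : ToolError: division by zero
! 6. reckoner tell() : -31/8
! 7. reckoner upend() : -8/31
! 8. almanac markday(d=1714-11-20) : 1714-11-20
! 9. reckoner mirror() : 8/31
! 10. almanac yearhop(n=10) : 1724-11-20
! 11. reckoner amplify(x=94) : 752/31
! 12. almanac untilx(d=1725-01-13) : 54


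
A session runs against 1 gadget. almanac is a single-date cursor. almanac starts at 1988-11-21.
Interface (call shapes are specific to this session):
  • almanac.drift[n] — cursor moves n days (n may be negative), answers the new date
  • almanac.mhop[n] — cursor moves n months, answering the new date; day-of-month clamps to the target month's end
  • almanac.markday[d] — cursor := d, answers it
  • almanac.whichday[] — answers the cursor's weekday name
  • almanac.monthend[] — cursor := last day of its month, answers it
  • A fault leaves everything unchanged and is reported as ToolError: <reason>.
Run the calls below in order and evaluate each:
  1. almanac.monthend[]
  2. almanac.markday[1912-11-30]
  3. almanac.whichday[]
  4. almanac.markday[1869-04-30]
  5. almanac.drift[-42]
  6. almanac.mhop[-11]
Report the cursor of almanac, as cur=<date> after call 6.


Answer: cur=1868-04-19

Derivation:
;; almanac.monthend() == 1988-11-30
;; almanac.markday(d: 1912-11-30) == 1912-11-30
;; almanac.whichday() == Saturday
;; almanac.markday(d: 1869-04-30) == 1869-04-30
;; almanac.drift(n: -42) == 1869-03-19
;; almanac.mhop(n: -11) == 1868-04-19


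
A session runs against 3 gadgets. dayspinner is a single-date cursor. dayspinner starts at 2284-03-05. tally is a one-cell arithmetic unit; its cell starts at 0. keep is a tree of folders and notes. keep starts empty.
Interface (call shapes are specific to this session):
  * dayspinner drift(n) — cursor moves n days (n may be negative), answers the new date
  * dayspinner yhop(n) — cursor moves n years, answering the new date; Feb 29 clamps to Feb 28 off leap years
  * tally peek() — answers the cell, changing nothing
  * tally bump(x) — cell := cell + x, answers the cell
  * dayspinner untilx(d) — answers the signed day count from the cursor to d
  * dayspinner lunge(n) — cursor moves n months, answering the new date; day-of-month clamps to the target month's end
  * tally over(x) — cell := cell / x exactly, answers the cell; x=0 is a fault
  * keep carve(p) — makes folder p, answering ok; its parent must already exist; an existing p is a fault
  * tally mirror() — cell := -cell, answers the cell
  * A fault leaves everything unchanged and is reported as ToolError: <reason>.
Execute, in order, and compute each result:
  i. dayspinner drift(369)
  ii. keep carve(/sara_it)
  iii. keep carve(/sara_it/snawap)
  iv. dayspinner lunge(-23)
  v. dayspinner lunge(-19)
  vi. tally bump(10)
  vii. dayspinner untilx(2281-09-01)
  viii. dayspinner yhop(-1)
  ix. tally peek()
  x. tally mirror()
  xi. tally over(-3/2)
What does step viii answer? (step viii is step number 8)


Answer: 2280-09-09

Derivation:
Now I run dayspinner drift with n=369, and see 2285-03-09.
I use keep carve with p=/sara_it, giving ok.
I use keep carve with p=/sara_it/snawap, and see ok.
Using dayspinner lunge with n=-23, which returns 2283-04-09.
I try dayspinner lunge with n=-19, which returns 2281-09-09.
Then tally bump with x=10, yielding 10.
I invoke dayspinner untilx with d=2281-09-01, which returns -8.
I try dayspinner yhop with n=-1, and see 2280-09-09.
Calling tally peek, and get 10.
Next I call tally mirror, and observe -10.
I call tally over with x=-3/2, — result: 20/3.


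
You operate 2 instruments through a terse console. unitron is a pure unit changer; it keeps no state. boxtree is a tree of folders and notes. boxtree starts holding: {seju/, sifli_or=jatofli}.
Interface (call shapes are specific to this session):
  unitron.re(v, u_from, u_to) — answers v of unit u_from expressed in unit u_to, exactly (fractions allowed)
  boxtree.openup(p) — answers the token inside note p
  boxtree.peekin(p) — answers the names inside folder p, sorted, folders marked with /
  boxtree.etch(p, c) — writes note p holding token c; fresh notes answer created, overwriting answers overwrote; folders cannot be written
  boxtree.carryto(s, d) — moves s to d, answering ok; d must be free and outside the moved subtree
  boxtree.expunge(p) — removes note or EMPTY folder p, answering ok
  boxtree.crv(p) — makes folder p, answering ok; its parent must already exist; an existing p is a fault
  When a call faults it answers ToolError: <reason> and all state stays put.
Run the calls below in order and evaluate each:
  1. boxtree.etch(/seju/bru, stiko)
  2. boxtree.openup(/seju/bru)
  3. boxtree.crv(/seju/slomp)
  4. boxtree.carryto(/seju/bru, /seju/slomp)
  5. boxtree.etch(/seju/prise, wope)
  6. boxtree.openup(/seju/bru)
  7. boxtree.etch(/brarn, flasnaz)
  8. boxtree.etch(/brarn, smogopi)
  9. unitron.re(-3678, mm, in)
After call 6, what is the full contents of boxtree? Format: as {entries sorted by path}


Answer: {seju/, seju/bru=stiko, seju/prise=wope, seju/slomp/, sifli_or=jatofli}

Derivation:
Act: etch[p='/seju/bru'; c='stiko']
Obs: created
Act: openup[p='/seju/bru']
Obs: stiko
Act: crv[p='/seju/slomp']
Obs: ok
Act: carryto[s='/seju/bru'; d='/seju/slomp']
Obs: ToolError: exists
Act: etch[p='/seju/prise'; c='wope']
Obs: created
Act: openup[p='/seju/bru']
Obs: stiko
Act: etch[p='/brarn'; c='flasnaz']
Obs: created
Act: etch[p='/brarn'; c='smogopi']
Obs: overwrote
Act: re[v='-3678'; u_from='mm'; u_to='in']
Obs: -18390/127


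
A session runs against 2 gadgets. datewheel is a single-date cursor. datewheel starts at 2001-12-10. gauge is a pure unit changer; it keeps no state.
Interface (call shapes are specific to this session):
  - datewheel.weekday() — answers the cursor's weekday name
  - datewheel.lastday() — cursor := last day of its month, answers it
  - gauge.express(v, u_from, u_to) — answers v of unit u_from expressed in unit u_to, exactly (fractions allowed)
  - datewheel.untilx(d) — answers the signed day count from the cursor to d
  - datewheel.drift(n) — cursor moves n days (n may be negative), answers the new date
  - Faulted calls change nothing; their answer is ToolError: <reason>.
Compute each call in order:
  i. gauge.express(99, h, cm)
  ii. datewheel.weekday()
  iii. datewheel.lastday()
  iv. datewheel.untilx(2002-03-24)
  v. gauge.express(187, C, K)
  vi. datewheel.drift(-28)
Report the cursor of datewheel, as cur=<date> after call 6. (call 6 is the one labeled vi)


>> express(v='99', u_from='h', u_to='cm')
<< ToolError: incompatible units
>> weekday()
<< Monday
>> lastday()
<< 2001-12-31
>> untilx(d='2002-03-24')
<< 83
>> express(v='187', u_from='C', u_to='K')
<< 9203/20
>> drift(n='-28')
<< 2001-12-03

Answer: cur=2001-12-03


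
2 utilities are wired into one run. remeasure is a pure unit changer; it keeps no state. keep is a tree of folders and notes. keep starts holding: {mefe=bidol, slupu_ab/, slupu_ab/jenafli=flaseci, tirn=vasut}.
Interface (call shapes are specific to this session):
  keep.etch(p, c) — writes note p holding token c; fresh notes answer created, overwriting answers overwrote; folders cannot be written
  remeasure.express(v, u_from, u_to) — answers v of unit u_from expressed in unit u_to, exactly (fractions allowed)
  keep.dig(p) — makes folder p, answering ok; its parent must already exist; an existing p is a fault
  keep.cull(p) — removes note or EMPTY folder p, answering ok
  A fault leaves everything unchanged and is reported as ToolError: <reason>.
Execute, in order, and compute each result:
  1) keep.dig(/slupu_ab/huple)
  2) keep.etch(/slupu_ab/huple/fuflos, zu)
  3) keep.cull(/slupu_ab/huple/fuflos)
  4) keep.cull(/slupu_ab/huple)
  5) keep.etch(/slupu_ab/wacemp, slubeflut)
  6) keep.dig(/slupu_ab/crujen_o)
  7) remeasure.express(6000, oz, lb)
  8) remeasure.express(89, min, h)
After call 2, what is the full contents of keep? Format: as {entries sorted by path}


-> dig(p='/slupu_ab/huple')
<- ok
-> etch(p='/slupu_ab/huple/fuflos', c='zu')
<- created
-> cull(p='/slupu_ab/huple/fuflos')
<- ok
-> cull(p='/slupu_ab/huple')
<- ok
-> etch(p='/slupu_ab/wacemp', c='slubeflut')
<- created
-> dig(p='/slupu_ab/crujen_o')
<- ok
-> express(v='6000', u_from='oz', u_to='lb')
<- 375
-> express(v='89', u_from='min', u_to='h')
<- 89/60

Answer: {mefe=bidol, slupu_ab/, slupu_ab/huple/, slupu_ab/huple/fuflos=zu, slupu_ab/jenafli=flaseci, tirn=vasut}


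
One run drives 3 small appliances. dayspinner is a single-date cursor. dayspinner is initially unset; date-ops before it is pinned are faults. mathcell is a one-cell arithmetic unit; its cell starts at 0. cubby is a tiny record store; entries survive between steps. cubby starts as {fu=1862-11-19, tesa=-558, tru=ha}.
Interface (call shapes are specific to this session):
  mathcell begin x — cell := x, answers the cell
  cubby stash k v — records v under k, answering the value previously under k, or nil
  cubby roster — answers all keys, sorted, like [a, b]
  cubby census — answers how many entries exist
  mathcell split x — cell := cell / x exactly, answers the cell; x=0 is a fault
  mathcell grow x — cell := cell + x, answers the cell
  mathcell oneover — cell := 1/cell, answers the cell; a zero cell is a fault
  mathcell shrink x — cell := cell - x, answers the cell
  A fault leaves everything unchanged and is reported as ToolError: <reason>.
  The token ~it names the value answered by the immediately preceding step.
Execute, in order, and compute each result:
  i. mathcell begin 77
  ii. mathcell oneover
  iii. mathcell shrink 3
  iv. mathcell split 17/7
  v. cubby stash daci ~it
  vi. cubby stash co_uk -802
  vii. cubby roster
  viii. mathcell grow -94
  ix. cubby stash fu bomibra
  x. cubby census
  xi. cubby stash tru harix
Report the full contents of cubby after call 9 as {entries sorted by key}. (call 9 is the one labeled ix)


·→ mathcell begin(x='77')
·← 77
·→ mathcell oneover()
·← 1/77
·→ mathcell shrink(x='3')
·← -230/77
·→ mathcell split(x='17/7')
·← -230/187
·→ cubby stash(k='daci', v='~it')
·← nil
·→ cubby stash(k='co_uk', v='-802')
·← nil
·→ cubby roster()
·← [co_uk, daci, fu, tesa, tru]
·→ mathcell grow(x='-94')
·← -17808/187
·→ cubby stash(k='fu', v='bomibra')
·← 1862-11-19
·→ cubby census()
·← 5
·→ cubby stash(k='tru', v='harix')
·← ha

Answer: {co_uk=-802, daci=-230/187, fu=bomibra, tesa=-558, tru=ha}


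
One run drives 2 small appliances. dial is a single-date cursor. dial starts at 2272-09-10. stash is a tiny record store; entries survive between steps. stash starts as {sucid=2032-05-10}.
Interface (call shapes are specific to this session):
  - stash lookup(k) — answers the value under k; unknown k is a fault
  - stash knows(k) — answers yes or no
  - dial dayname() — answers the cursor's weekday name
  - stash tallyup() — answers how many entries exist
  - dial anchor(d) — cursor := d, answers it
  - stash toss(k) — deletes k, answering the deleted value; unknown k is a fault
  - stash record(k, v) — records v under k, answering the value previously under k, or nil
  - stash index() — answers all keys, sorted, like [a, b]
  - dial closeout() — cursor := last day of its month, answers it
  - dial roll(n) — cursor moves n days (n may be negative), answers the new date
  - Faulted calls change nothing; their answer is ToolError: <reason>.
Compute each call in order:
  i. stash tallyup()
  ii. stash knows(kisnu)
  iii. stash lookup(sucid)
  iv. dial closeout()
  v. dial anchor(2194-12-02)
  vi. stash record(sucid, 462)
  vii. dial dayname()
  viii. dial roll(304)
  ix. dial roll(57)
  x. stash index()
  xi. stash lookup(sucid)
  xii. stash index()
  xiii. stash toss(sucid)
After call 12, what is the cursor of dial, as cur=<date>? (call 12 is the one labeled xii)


Answer: cur=2195-11-28

Derivation:
>>> stash tallyup
  1
>>> stash knows k: kisnu
  no
>>> stash lookup k: sucid
  2032-05-10
>>> dial closeout
  2272-09-30
>>> dial anchor d: 2194-12-02
  2194-12-02
>>> stash record k: sucid v: 462
  2032-05-10
>>> dial dayname
  Tuesday
>>> dial roll n: 304
  2195-10-02
>>> dial roll n: 57
  2195-11-28
>>> stash index
  [sucid]
>>> stash lookup k: sucid
  462
>>> stash index
  [sucid]
>>> stash toss k: sucid
  462


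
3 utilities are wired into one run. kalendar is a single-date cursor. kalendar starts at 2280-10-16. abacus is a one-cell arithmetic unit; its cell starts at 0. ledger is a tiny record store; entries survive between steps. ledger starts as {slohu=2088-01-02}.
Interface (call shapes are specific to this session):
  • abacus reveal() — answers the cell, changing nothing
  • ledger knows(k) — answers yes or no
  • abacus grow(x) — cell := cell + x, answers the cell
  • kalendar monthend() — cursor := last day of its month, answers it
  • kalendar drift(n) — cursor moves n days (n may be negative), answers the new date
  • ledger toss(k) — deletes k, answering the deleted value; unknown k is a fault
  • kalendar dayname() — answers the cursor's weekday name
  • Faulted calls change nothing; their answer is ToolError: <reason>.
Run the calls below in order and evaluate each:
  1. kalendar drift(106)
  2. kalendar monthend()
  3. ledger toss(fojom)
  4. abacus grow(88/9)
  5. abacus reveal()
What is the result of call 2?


Answer: 2281-01-31

Derivation:
> kalendar drift n→106
  2281-01-30
> kalendar monthend
  2281-01-31
> ledger toss k→fojom
  ToolError: no such key fojom
> abacus grow x→88/9
  88/9
> abacus reveal
  88/9


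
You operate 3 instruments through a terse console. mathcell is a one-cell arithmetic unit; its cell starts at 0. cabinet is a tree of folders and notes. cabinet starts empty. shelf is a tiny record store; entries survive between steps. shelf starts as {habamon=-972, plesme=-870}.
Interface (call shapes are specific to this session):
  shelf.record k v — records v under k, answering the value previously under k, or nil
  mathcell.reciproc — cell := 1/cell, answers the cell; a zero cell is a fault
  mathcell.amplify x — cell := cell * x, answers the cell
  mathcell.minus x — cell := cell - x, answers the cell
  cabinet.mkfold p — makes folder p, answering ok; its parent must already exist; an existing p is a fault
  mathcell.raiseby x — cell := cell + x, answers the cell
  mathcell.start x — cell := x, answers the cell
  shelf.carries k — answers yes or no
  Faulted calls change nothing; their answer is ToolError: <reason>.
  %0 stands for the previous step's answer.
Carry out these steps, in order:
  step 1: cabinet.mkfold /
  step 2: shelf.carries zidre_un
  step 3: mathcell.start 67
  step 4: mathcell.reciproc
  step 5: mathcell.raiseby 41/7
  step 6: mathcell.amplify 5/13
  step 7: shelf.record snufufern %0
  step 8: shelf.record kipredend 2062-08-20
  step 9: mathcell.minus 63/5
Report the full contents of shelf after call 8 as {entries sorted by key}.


;; cabinet.mkfold(p→/) -> ToolError: exists
;; shelf.carries(k→zidre_un) -> no
;; mathcell.start(x→67) -> 67
;; mathcell.reciproc() -> 1/67
;; mathcell.raiseby(x→41/7) -> 2754/469
;; mathcell.amplify(x→5/13) -> 13770/6097
;; shelf.record(k→snufufern, v→%0) -> nil
;; shelf.record(k→kipredend, v→2062-08-20) -> nil
;; mathcell.minus(x→63/5) -> -315261/30485

Answer: {habamon=-972, kipredend=2062-08-20, plesme=-870, snufufern=13770/6097}


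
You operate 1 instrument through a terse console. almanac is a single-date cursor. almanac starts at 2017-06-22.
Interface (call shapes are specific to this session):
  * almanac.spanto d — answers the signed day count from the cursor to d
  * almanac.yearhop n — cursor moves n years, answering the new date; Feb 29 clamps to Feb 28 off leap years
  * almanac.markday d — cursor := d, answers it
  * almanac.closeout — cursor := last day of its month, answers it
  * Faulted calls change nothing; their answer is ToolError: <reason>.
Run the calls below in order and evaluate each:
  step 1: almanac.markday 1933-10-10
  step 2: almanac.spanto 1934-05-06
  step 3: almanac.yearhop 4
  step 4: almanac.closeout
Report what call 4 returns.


Answer: 1937-10-31

Derivation:
→ almanac.markday(d→1933-10-10)
← 1933-10-10
→ almanac.spanto(d→1934-05-06)
← 208
→ almanac.yearhop(n→4)
← 1937-10-10
→ almanac.closeout()
← 1937-10-31


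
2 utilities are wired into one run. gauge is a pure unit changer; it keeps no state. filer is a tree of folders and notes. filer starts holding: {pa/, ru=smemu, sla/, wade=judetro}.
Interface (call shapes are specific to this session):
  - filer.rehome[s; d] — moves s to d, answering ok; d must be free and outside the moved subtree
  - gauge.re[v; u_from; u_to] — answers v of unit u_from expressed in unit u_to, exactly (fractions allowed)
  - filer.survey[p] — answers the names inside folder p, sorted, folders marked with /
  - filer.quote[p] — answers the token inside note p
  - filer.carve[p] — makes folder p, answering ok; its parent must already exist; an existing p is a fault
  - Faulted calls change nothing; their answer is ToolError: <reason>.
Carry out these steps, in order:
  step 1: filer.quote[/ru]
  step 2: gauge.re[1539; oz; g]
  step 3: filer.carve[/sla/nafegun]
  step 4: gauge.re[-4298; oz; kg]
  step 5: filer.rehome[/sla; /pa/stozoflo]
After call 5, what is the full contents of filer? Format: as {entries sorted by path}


Act: quote[/ru]
Obs: smemu
Act: re[1539; oz; g]
Obs: 69807865743/1600000
Act: carve[/sla/nafegun]
Obs: ok
Act: re[-4298; oz; kg]
Obs: -97477000313/800000000
Act: rehome[/sla; /pa/stozoflo]
Obs: ok

Answer: {pa/, pa/stozoflo/, pa/stozoflo/nafegun/, ru=smemu, wade=judetro}


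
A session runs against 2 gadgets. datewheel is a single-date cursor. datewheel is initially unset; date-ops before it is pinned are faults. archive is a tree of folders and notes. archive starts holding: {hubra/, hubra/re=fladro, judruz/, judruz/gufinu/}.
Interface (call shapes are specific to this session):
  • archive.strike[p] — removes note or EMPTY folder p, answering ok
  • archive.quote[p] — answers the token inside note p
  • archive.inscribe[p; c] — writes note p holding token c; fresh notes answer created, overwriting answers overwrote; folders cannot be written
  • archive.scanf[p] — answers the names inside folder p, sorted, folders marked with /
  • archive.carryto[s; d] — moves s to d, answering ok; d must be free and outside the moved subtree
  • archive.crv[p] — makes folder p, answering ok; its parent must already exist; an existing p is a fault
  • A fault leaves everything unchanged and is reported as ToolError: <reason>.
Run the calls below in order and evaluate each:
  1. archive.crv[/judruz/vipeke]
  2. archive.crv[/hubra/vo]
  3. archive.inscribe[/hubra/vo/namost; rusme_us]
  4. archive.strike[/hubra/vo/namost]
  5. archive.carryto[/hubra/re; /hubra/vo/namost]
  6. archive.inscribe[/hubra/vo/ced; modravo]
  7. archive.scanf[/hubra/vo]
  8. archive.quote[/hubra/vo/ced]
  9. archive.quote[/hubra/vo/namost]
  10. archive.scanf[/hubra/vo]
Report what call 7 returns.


I use archive.crv on p→/judruz/vipeke, and see ok.
Then archive.crv on p→/hubra/vo: ok.
Then archive.inscribe on p→/hubra/vo/namost, c→rusme_us, giving created.
I call archive.strike on p→/hubra/vo/namost, which returns ok.
I call archive.carryto on s→/hubra/re, d→/hubra/vo/namost, which returns ok.
I try archive.inscribe on p→/hubra/vo/ced, c→modravo, which returns created.
Now I run archive.scanf on p→/hubra/vo: [ced, namost].
Calling archive.quote on p→/hubra/vo/ced, which returns modravo.
Next I call archive.quote on p→/hubra/vo/namost, and see fladro.
Invoking archive.scanf on p→/hubra/vo, and observe [ced, namost].

Answer: [ced, namost]
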